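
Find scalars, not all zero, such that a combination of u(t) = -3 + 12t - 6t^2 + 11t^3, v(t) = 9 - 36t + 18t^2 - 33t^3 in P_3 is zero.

Write each element as a vector in ℝ⁴ using {1, t, …, t^3}.
Write the vectors as columns of a matrix and find a nonzero vector in its null space.
One solution (up to scaling) is (3, 1).

3u + v = 0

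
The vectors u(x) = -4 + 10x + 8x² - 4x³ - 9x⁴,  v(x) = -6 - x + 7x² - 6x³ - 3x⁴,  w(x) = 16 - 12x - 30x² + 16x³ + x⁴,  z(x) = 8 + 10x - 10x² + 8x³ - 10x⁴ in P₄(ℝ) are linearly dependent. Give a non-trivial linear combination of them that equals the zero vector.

Take coordinates with respect to {1, x, …, x⁴}.
Solve the homogeneous system with u, v, w, z as columns by row-reducing the coefficient matrix.
One solution (up to scaling) is (3, -2, 1, -2).

3u - 2v + w - 2z = 0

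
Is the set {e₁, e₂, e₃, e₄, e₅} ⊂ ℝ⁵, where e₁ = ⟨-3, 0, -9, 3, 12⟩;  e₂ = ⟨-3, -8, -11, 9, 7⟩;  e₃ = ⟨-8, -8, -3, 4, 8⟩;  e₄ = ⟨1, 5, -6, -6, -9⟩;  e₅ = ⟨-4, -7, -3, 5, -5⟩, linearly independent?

linearly independent

Form the 5×5 matrix with these as columns; its determinant is 28278.
A nonzero determinant means the columns are linearly independent.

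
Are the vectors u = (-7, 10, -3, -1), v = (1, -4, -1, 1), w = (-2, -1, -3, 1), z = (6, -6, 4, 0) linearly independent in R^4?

Row-reduce the matrix whose columns are u, v, w, z.
The reduction yields 2 nonzero rows, so the rank is 2.
Since rank 2 < 4, the set is linearly dependent.

linearly dependent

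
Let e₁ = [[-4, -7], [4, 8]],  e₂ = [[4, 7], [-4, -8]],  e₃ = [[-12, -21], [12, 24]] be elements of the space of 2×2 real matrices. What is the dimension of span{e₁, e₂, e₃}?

Represent each element by its coordinate vector in ℝ⁴.
Row-reduce the 3×4 matrix with these as rows.
Exactly 1 pivot survives; hence the rank is 1.

dim = 1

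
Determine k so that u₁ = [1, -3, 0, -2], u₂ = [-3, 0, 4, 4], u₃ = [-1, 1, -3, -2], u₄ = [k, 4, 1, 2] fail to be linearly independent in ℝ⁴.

The set is linearly dependent precisely when det[u₁; u₂; u₃; u₄] = 0.
Expanding, det = 4*k - 50.
Setting this to zero gives k = 25/2.

k = 25/2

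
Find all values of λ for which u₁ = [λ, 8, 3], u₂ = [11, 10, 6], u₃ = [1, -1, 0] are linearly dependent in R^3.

λ = 5/2

Place the vectors as rows of a 3×3 matrix; dependence ⇔ determinant zero.
The determinant works out to 6*λ - 15.
Setting this to zero gives λ = 5/2.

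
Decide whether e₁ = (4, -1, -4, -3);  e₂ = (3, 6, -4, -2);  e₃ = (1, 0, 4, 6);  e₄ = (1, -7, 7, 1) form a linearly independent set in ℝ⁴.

linearly independent

Place the vectors as rows of a 4×4 matrix and reduce to echelon form.
The reduction yields 4 nonzero rows, so the rank is 4.
Since rank = 4 (the number of vectors), the set is linearly independent.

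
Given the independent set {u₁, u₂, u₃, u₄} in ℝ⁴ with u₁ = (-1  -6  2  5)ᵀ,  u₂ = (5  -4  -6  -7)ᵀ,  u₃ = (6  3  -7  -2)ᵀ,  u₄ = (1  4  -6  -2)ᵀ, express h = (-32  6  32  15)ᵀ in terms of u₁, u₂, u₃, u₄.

Since u₁, u₂, u₃, u₄ are independent, the coefficients expressing h are uniquely determined by a linear system.
Back-substitution yields (c₁, …, c₄) = (-1, -2, -4, 1).

h = -u₁ - 2u₂ - 4u₃ + u₄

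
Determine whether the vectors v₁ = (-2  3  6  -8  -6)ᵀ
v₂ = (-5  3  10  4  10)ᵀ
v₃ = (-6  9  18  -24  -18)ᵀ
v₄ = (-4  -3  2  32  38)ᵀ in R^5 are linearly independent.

One vector is a scalar multiple of another, so the set is dependent.

linearly dependent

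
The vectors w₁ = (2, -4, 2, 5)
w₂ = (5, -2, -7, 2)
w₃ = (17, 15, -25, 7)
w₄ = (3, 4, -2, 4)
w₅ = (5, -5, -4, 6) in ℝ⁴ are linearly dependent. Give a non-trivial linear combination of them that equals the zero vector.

Row-reduce the matrix with w₁, w₂, w₃, w₄, w₅ as columns; the null space gives the coefficients.
The free variable yields coefficients (1, -3, 1, -3, 1) (any nonzero multiple also works).

w₁ - 3w₂ + w₃ - 3w₄ + w₅ = 0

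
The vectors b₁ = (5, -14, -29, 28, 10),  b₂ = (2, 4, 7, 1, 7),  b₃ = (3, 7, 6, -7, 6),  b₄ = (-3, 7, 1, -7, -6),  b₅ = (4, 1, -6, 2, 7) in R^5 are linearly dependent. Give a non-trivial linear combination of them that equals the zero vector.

b₁ - b₂ + 3b₃ - 3b₅ = 0

Write the vectors as columns of a matrix and find a nonzero vector in its null space.
The free variable yields coefficients (1, -1, 3, 0, -3) (any nonzero multiple also works).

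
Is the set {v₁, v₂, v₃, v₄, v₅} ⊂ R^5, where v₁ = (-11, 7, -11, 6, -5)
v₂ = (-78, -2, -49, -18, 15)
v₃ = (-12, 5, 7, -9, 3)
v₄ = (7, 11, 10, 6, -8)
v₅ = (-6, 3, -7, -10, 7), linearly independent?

linearly dependent

Form the 5×5 matrix with these as columns; its determinant is 0.
A zero determinant means the columns are linearly dependent.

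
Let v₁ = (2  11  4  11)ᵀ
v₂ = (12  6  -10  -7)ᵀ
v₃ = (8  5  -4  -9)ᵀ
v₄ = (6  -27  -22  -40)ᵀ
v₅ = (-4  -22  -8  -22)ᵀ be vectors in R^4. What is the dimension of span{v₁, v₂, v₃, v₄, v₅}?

Row-reduce the 5×4 matrix with these as rows.
The echelon form has 3 nonzero rows, so the rank is 3.
(With 5 elements in a 4-dimensional space the rank is at most 4.)

3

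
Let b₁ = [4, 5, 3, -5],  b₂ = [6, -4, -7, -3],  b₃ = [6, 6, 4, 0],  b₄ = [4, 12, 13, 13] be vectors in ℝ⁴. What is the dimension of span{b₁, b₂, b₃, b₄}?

Row-reduce the 4×4 matrix with these as rows.
Reduction leaves 3 leading entries, giving rank 3.

3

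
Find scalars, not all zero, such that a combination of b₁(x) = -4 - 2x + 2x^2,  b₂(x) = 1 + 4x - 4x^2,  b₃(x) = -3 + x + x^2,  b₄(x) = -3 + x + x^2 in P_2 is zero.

Take coordinates with respect to {1, x, x^2}.
Set up α₁b₁ + … + α₄b₄ = 0 and solve the homogeneous system.
One solution (up to scaling) is (0, 0, 1, -1).

b₃ - b₄ = 0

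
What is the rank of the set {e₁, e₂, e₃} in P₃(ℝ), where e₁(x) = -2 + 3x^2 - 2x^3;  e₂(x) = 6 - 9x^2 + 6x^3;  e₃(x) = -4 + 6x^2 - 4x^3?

Represent each element by its coordinate vector in ℝ⁴.
Row-reduce the 3×4 matrix with these as rows.
Reduction leaves 1 leading entry, giving rank 1.

1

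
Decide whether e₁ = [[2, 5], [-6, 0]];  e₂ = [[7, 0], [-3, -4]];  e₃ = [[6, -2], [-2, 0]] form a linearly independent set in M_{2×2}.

linearly independent

Write each element as a coordinate vector in ℝ⁴ using {E₁₁, E₁₂, E₂₁, E₂₂}.
Place the vectors as rows of a 3×4 matrix and reduce to echelon form.
The reduction yields 3 nonzero rows, so the rank is 3.
Since rank = 3 (the number of vectors), the set is linearly independent.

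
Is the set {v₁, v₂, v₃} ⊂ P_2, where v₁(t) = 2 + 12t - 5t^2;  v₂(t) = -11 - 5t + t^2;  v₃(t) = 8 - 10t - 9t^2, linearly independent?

linearly independent

Take coordinates with respect to the standard basis {1, t, t^2}.
The matrix [v₁|v₂|v₃] has determinant -1732.
A nonzero determinant means the columns are linearly independent.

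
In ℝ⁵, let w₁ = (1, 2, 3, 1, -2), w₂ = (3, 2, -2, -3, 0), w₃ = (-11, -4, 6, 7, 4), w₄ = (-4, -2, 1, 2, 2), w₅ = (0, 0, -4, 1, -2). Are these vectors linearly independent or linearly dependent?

Form the 5×5 matrix with these as columns; its determinant is 0.
A zero determinant means the columns are linearly dependent.
Indeed w₁ - w₃ + 3w₄ = 0.

linearly dependent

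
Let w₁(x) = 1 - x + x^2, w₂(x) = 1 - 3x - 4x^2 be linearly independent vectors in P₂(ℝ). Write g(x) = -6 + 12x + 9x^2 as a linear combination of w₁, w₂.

g = -3w₁ - 3w₂

Work in coordinates with respect to the standard basis {1, x, x^2}.
Write g = a₁w₁ + a₂w₂ and equate components.
Back-substitution yields (a₁, a₂) = (-3, -3).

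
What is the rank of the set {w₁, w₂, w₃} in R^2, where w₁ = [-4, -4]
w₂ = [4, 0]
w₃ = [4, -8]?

Apply Gaussian elimination to the matrix whose rows are w₁, w₂, w₃.
Exactly 2 pivots survive; hence the rank is 2.
(With 3 elements in a 2-dimensional space the rank is at most 2.)

rank 2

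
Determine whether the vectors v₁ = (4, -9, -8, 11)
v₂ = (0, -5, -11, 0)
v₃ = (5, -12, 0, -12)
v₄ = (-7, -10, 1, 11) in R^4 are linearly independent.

linearly independent

Form the 4×4 matrix with these as columns; its determinant is -29528.
A nonzero determinant means the columns are linearly independent.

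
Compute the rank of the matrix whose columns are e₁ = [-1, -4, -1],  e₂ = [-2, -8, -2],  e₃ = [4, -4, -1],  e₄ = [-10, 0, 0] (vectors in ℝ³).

Row-reduce the 4×3 matrix with these as rows.
Exactly 2 pivots survive; hence the rank is 2.
(With 4 elements in a 3-dimensional space the rank is at most 3.)

rank 2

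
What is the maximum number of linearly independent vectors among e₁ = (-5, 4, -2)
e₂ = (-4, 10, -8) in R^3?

Row-reduce the 2×3 matrix with these as rows.
Exactly 2 pivots survive; hence the rank is 2.

2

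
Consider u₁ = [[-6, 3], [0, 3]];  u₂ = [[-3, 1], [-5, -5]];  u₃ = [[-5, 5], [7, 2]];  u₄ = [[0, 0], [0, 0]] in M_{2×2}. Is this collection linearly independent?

linearly dependent

Write each element as a coordinate vector in ℝ⁴ using {E₁₁, E₁₂, E₂₁, E₂₂}.
One of the vectors is the zero vector, so the set is linearly dependent.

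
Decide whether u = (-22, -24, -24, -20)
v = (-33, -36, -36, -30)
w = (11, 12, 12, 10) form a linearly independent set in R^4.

Place the vectors as rows of a 3×4 matrix and reduce to echelon form.
The reduction yields 1 nonzero row, so the rank is 1.
Since rank 1 < 3, the set is linearly dependent.
Indeed 3u - 2v = 0.

linearly dependent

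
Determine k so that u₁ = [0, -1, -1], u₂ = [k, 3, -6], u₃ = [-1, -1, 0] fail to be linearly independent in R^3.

The set is linearly dependent precisely when det[u₁; u₂; u₃] = 0.
Cofactor expansion gives det = k - 9.
Setting this to zero gives k = 9.

k = 9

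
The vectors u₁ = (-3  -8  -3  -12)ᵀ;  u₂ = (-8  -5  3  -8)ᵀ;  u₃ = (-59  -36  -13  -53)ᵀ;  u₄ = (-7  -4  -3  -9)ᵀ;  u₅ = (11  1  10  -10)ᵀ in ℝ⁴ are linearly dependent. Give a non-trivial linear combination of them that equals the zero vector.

Solve the homogeneous system with u₁, u₂, u₃, u₄, u₅ as columns by row-reducing the coefficient matrix.
One solution (up to scaling) is (1, 3, -1, 3, -1).

u₁ + 3u₂ - u₃ + 3u₄ - u₅ = 0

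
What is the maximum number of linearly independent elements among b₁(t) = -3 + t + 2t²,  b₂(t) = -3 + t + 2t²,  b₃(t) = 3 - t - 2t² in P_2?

Use coordinates relative to {1, t, t²}.
Apply Gaussian elimination to the matrix whose rows are b₁, b₂, b₃.
Exactly 1 pivot survives; hence the rank is 1.

1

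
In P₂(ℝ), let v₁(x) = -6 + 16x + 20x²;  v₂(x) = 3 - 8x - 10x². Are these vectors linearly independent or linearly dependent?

Write each element as a coordinate vector in ℝ³ using {1, x, x²}.
Row-reduce the matrix whose columns are v₁, v₂.
The reduction yields 1 nonzero row, so the rank is 1.
Since rank 1 < 2, the set is linearly dependent.

linearly dependent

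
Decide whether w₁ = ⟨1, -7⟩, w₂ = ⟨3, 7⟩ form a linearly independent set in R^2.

Form the 2×2 matrix with these as columns; its determinant is 28.
A nonzero determinant means the columns are linearly independent.

linearly independent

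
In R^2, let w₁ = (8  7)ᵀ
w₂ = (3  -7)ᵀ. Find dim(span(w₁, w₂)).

dim = 2

Put the 2×2 matrix [w₁|w₂] into echelon form.
The echelon form has 2 nonzero rows, so the rank is 2.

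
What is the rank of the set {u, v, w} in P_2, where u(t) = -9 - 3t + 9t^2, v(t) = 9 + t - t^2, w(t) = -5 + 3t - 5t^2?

3

Represent each element by its coordinate vector in ℝ³.
Row-reduce the 3×3 matrix with these as rows.
Exactly 3 pivots survive; hence the rank is 3.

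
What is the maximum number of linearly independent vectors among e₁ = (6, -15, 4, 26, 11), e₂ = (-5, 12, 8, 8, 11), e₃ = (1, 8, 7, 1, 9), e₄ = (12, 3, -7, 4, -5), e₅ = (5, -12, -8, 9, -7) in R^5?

4

Row-reduce the 5×5 matrix with these as rows.
Reduction leaves 4 leading entries, giving rank 4.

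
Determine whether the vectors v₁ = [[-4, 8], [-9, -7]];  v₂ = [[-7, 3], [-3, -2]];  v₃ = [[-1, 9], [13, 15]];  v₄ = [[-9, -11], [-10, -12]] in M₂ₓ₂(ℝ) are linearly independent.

Take coordinates with respect to the standard basis {E₁₁, E₁₂, E₂₁, E₂₂}.
Place the vectors as rows of a 4×4 matrix and reduce to echelon form.
The reduction yields 3 nonzero rows, so the rank is 3.
Since rank 3 < 4, the set is linearly dependent.
Indeed v₁ - 2v₂ + v₃ + v₄ = 0.

linearly dependent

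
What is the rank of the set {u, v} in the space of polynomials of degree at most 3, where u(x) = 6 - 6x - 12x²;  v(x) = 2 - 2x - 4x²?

Pass to coordinate vectors with respect to the basis {1, x, …, x³}.
Put the 4×2 matrix [u|v] into echelon form.
There is 1 pivot column, so rank = 1.

1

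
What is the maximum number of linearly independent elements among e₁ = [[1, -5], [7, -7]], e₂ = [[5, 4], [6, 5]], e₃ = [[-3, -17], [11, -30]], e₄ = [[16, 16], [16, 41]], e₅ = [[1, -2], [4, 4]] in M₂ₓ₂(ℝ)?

Use coordinates relative to {E₁₁, E₁₂, E₂₁, E₂₂}.
Apply Gaussian elimination to the matrix whose rows are e₁, e₂, e₃, e₄, e₅.
There are 3 pivot columns, so rank = 3.
(With 5 elements in a 4-dimensional space the rank is at most 4.)

3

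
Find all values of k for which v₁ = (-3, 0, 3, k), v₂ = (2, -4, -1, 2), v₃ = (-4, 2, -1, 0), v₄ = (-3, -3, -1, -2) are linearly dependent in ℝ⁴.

Place the vectors as rows of a 4×4 matrix; dependence ⇔ determinant zero.
The determinant works out to 24*k + 246.
Solving 24*k + 246 = 0 yields k = -41/4.

k = -41/4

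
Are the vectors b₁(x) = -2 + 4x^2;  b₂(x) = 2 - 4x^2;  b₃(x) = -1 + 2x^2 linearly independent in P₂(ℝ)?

linearly dependent

Write each element as a coordinate vector in ℝ³ using {1, x, x^2}.
Place the vectors as rows of a 3×3 matrix and reduce to echelon form.
The reduction yields 1 nonzero row, so the rank is 1.
Since rank 1 < 3, the set is linearly dependent.
Indeed b₁ + b₂ = 0.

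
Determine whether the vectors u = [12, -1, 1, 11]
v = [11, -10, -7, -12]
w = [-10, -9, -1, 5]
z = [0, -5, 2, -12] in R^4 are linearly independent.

linearly independent

Row-reduce the matrix whose columns are u, v, w, z.
The reduction yields 4 nonzero rows, so the rank is 4.
Since rank = 4 (the number of vectors), the set is linearly independent.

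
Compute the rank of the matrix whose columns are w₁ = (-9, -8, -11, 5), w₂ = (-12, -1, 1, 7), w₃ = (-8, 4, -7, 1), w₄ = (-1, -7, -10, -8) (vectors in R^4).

Put the 4×4 matrix [w₁|w₂|w₃|w₄] into echelon form.
Reduction leaves 4 leading entries, giving rank 4.

4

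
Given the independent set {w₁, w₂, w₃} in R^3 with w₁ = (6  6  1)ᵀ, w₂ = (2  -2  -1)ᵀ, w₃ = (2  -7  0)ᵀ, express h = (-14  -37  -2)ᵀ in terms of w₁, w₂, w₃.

Solve the system with w₁, w₂, w₃ as columns and h as the right-hand side.
Row-reducing the augmented matrix gives the unique coefficients (α₁, α₂, α₃) = (-3, -1, 3).

h = -3w₁ - w₂ + 3w₃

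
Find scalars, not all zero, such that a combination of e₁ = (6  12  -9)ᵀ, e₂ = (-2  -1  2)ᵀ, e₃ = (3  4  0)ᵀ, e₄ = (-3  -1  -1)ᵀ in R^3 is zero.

e₁ + 3e₂ - 3e₃ - 3e₄ = 0

Solve the homogeneous system with e₁, e₂, e₃, e₄ as columns by row-reducing the coefficient matrix.
The free variable yields coefficients (1, 3, -3, -3) (any nonzero multiple also works).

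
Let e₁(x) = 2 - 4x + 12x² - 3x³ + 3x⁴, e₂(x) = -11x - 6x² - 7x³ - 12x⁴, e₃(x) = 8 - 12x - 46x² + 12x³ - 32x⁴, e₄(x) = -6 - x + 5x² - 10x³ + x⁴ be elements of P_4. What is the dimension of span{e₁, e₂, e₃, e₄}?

Represent each element by its coordinate vector in ℝ⁵.
Row-reduce the 4×5 matrix with these as rows.
There are 3 pivot columns, so rank = 3.

3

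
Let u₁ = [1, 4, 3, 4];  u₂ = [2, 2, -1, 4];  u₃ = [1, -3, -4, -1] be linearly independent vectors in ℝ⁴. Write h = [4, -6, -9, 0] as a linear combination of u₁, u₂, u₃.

Solve the system with u₁, u₂, u₃ as columns and h as the right-hand side.
Row-reducing the augmented matrix gives the unique coefficients (c₁, c₂, c₃) = (2, -1, 4).

h = 2u₁ - u₂ + 4u₃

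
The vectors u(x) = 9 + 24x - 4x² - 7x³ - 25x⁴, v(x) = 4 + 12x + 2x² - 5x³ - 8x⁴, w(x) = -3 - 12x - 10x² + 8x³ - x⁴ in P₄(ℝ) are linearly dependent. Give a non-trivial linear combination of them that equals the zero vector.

u - 3v - w = 0

Take coordinates with respect to {1, x, …, x⁴}.
Solve the homogeneous system with u, v, w as columns by row-reducing the coefficient matrix.
A generator of the null space is (1, -3, -1).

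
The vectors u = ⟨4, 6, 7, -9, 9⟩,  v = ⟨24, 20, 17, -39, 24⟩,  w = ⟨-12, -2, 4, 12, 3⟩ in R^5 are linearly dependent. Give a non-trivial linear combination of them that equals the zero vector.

3u - v - w = 0

Set up α₁u + … + α₃w = 0 and solve the homogeneous system.
A generator of the null space is (3, -1, -1).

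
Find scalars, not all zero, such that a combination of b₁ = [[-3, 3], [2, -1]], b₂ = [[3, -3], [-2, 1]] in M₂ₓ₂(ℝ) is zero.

b₁ + b₂ = 0

Take coordinates with respect to {E₁₁, E₁₂, E₂₁, E₂₂}.
Set up α₁b₁ + α₂b₂ = 0 and solve the homogeneous system.
One solution (up to scaling) is (1, 1).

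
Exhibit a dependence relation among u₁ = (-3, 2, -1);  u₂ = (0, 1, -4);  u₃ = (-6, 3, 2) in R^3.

2u₁ - u₂ - u₃ = 0

Write the vectors as columns of a matrix and find a nonzero vector in its null space.
One solution (up to scaling) is (2, -1, -1).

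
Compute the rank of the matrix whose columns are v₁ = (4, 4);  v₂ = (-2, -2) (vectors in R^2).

Form the matrix with v₁, v₂ as columns and reduce.
There is 1 pivot column, so rank = 1.

1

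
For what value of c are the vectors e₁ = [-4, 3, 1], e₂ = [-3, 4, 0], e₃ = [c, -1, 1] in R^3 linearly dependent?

The set is linearly dependent precisely when det[e₁; e₂; e₃] = 0.
Expanding, det = -4*c - 4.
This vanishes exactly when c = -1.

c = -1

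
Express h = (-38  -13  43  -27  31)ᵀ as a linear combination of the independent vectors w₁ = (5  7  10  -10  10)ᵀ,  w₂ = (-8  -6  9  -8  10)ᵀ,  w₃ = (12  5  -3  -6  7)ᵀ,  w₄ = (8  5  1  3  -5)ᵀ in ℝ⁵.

h = 2w₁ + 2w₂ - 2w₃ - w₄

Solve the system with w₁, w₂, w₃, w₄ as columns and h as the right-hand side.
Back-substitution yields (c₁, …, c₄) = (2, 2, -2, -1).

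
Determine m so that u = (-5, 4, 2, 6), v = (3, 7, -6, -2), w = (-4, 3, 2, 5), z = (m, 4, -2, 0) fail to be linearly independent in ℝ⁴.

The vectors are dependent exactly when the determinant of the matrix with rows u, v, w, z vanishes.
Cofactor expansion gives det = 10 - 6*m.
This vanishes exactly when m = 5/3.

m = 5/3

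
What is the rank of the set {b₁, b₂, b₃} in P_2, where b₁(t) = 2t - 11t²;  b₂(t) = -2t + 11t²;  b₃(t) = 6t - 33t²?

rank 1

Represent each element by its coordinate vector in ℝ³.
Form the matrix with b₁, b₂, b₃ as columns and reduce.
The echelon form has 1 nonzero row, so the rank is 1.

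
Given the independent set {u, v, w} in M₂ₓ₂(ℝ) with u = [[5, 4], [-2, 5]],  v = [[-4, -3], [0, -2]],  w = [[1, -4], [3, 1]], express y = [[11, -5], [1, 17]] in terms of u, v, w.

Identify each element with its coordinate vector in ℝ⁴ via {E₁₁, E₁₂, E₂₁, E₂₂}.
Set up the augmented matrix [u | v | w | y] and row-reduce.
Row-reducing the augmented matrix gives the unique coefficients (c₁, c₂, c₃) = (4, 3, 3).

y = 4u + 3v + 3w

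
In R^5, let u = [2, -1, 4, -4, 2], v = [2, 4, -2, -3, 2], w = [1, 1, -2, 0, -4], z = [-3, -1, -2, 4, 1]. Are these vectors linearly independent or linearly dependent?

linearly independent

Row-reduce the matrix whose columns are u, v, w, z.
The reduction yields 4 nonzero rows, so the rank is 4.
Since rank = 4 (the number of vectors), the set is linearly independent.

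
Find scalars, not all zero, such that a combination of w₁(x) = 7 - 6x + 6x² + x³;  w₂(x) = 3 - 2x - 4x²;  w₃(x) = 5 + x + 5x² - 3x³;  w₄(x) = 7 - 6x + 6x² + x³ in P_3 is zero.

Write each element as a vector in ℝ⁴ using {1, x, …, x³}.
Row-reduce the matrix with w₁, w₂, w₃, w₄ as columns; the null space gives the coefficients.
A generator of the null space is (1, 0, 0, -1).

w₁ - w₄ = 0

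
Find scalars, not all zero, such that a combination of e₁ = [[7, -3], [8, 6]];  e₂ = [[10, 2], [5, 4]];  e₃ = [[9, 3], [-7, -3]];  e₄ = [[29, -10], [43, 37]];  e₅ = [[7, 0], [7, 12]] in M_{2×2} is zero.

3e₁ + e₂ - e₃ - e₄ + e₅ = 0

Take coordinates with respect to {E₁₁, E₁₂, E₂₁, E₂₂}.
Row-reduce the matrix with e₁, e₂, e₃, e₄, e₅ as columns; the null space gives the coefficients.
A generator of the null space is (3, 1, -1, -1, 1).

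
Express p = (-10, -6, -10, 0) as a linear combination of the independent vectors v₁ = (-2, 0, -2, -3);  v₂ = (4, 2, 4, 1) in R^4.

Set up the augmented matrix [v₁ | v₂ | p] and row-reduce.
The system has the unique solution (a₁, a₂) = (-1, -3).

p = -v₁ - 3v₂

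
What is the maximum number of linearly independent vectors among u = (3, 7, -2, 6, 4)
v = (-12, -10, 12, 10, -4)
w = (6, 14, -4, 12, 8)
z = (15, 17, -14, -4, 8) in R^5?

2

Put the 5×4 matrix [u|v|w|z] into echelon form.
Exactly 2 pivots survive; hence the rank is 2.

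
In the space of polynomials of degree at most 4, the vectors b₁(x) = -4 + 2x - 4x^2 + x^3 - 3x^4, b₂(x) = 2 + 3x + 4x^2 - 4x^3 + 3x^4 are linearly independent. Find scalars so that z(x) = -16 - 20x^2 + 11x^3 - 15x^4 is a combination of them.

Take coordinate vectors relative to {1, x, …, x^4}.
Write z = c₁b₁ + c₂b₂ and equate components.
Back-substitution yields (c₁, c₂) = (3, -2).

z = 3b₁ - 2b₂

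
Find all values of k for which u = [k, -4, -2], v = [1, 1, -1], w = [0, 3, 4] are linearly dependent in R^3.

The set is linearly dependent precisely when det[u; v; w] = 0.
Expanding, det = 7*k + 10.
Setting this to zero gives k = -10/7.

k = -10/7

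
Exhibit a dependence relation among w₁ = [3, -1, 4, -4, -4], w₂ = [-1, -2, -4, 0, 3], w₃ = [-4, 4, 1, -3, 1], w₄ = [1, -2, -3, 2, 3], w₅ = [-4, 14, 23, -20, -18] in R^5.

Solve the homogeneous system with w₁, w₂, w₃, w₄, w₅ as columns by row-reducing the coefficient matrix.
A generator of the null space is (2, -1, 2, -3, -1).

2w₁ - w₂ + 2w₃ - 3w₄ - w₅ = 0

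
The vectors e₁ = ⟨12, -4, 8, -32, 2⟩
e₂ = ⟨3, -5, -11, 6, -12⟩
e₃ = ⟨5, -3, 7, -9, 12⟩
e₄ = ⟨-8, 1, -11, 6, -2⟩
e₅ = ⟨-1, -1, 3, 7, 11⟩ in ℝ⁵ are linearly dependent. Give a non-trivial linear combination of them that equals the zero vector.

e₁ - 2e₃ + 2e₅ = 0

Write the vectors as columns of a matrix and find a nonzero vector in its null space.
A generator of the null space is (1, 0, -2, 0, 2).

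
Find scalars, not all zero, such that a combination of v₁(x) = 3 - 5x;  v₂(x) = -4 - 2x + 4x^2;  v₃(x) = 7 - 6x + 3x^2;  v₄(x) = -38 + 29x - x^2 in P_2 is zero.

Take coordinates with respect to {1, x, x^2}.
Solve the homogeneous system with v₁, v₂, v₃, v₄ as columns by row-reducing the coefficient matrix.
One solution (up to scaling) is (3, -2, 3, 1).

3v₁ - 2v₂ + 3v₃ + v₄ = 0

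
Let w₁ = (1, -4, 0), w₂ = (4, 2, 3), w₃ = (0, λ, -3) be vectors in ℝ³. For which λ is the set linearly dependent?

λ = -18

Place the vectors as rows of a 3×3 matrix; dependence ⇔ determinant zero.
The determinant works out to -3*λ - 54.
This vanishes exactly when λ = -18.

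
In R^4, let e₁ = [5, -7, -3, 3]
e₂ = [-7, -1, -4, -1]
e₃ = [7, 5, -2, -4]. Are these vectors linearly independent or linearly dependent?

Place the vectors as rows of a 3×4 matrix and reduce to echelon form.
The reduction yields 3 nonzero rows, so the rank is 3.
Since rank = 3 (the number of vectors), the set is linearly independent.

linearly independent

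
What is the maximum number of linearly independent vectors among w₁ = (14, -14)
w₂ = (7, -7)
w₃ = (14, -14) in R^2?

Row-reduce the 3×2 matrix with these as rows.
The echelon form has 1 nonzero row, so the rank is 1.
(With 3 elements in a 2-dimensional space the rank is at most 2.)

1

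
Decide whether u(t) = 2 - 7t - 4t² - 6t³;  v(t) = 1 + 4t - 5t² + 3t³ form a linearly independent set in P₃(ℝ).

linearly independent

Take coordinates with respect to the standard basis {1, t, …, t³}.
Row-reduce the matrix whose columns are u, v.
The reduction yields 2 nonzero rows, so the rank is 2.
Since rank = 2 (the number of vectors), the set is linearly independent.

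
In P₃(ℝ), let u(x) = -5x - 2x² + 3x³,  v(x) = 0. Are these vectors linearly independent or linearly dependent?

Take coordinates with respect to the standard basis {1, x, …, x³}.
One of the vectors is the zero vector, so the set is linearly dependent.

linearly dependent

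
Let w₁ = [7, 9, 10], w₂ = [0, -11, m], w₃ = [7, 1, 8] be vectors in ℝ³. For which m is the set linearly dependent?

Dependence holds iff the 3×3 matrix [w₁ w₂ w₃] is singular.
The determinant works out to 56*m + 154.
Setting this to zero gives m = -11/4.

m = -11/4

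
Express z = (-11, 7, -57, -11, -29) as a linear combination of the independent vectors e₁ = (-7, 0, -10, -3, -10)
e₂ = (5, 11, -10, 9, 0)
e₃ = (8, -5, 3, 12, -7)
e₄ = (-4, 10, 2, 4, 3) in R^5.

z = 3e₁ + 2e₂ - e₃ - 2e₄

Solve the system with e₁, e₂, e₃, e₄ as columns and z as the right-hand side.
The system has the unique solution (c₁, …, c₄) = (3, 2, -1, -2).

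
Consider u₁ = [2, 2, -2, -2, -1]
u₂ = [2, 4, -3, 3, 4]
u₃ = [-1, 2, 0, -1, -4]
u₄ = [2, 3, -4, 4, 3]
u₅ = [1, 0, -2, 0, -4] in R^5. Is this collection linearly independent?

linearly independent

Row-reduce the matrix whose columns are u₁, u₂, u₃, u₄, u₅.
The reduction yields 5 nonzero rows, so the rank is 5.
Since rank = 5 (the number of vectors), the set is linearly independent.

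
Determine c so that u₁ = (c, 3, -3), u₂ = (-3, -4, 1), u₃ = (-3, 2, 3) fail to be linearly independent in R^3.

Dependence holds iff the 3×3 matrix [u₁ u₂ u₃] is singular.
The determinant works out to 72 - 14*c.
This vanishes exactly when c = 36/7.

c = 36/7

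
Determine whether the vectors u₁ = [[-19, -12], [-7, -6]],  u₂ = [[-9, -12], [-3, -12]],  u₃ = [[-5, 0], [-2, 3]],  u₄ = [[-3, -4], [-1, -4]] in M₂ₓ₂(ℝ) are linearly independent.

Take coordinates with respect to the standard basis {E₁₁, E₁₂, E₂₁, E₂₂}.
Row-reduce the matrix whose columns are u₁, u₂, u₃, u₄.
The reduction yields 2 nonzero rows, so the rank is 2.
Since rank 2 < 4, the set is linearly dependent.
Indeed u₁ - u₂ - 2u₃ = 0.

linearly dependent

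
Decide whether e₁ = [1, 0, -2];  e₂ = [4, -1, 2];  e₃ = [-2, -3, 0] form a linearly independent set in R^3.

Place the vectors as rows of a 3×3 matrix and reduce to echelon form.
The reduction yields 3 nonzero rows, so the rank is 3.
Since rank = 3 (the number of vectors), the set is linearly independent.

linearly independent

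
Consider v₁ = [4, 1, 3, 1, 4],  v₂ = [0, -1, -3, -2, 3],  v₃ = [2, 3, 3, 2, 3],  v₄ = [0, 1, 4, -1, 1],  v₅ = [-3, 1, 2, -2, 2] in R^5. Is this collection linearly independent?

The matrix [v₁|v₂|v₃|v₄|v₅] has determinant -218.
A nonzero determinant means the columns are linearly independent.

linearly independent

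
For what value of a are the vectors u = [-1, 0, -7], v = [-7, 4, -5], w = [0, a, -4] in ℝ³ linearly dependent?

Place the vectors as rows of a 3×3 matrix; dependence ⇔ determinant zero.
The determinant works out to 44*a + 16.
This vanishes exactly when a = -4/11.

a = -4/11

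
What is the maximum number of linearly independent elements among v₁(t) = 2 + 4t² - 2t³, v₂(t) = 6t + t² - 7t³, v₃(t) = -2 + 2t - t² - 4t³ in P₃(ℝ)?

Pass to coordinate vectors with respect to the basis {1, t, …, t³}.
Row-reduce the 3×4 matrix with these as rows.
Reduction leaves 3 leading entries, giving rank 3.

3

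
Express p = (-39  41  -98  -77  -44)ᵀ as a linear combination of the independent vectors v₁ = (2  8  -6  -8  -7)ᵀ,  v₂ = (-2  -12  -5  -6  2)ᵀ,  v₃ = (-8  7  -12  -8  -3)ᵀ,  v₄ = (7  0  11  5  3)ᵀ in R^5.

p = 4v₁ + v₂ + 3v₃ - 3v₄

Solve the system with v₁, v₂, v₃, v₄ as columns and p as the right-hand side.
Row-reducing the augmented matrix gives the unique coefficients (a₁, …, a₄) = (4, 1, 3, -3).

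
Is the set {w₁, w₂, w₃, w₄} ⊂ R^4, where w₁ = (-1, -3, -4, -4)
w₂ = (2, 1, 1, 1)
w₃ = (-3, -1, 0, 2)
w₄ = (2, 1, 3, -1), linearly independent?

linearly independent

Form the 4×4 matrix with these as columns; its determinant is -36.
A nonzero determinant means the columns are linearly independent.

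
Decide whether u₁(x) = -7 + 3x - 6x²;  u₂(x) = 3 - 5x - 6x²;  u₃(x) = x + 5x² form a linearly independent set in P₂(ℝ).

linearly independent

Take coordinates with respect to the standard basis {1, x, x²}.
Form the 3×3 matrix with these as columns; its determinant is 70.
A nonzero determinant means the columns are linearly independent.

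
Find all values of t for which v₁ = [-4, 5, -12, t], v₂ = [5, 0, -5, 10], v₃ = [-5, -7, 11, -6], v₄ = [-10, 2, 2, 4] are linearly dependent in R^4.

t = 36

Place the vectors as rows of a 4×4 matrix; dependence ⇔ determinant zero.
Cofactor expansion gives det = 7920 - 220*t.
Solving 7920 - 220*t = 0 yields t = 36.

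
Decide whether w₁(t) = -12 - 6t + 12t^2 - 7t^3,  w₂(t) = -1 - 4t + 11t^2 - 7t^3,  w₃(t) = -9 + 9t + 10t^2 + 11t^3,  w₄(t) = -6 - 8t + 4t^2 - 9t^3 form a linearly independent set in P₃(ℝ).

linearly independent

Write each element as a coordinate vector in ℝ⁴ using {1, t, …, t^3}.
Form the 4×4 matrix with these as columns; its determinant is 280.
A nonzero determinant means the columns are linearly independent.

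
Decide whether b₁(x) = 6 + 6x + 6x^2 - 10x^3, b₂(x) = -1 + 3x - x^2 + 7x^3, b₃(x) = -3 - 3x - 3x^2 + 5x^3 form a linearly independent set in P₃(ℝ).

Take coordinates with respect to the standard basis {1, x, …, x^3}.
Row-reduce the matrix whose columns are b₁, b₂, b₃.
The reduction yields 2 nonzero rows, so the rank is 2.
Since rank 2 < 3, the set is linearly dependent.
Indeed b₁ + 2b₃ = 0.

linearly dependent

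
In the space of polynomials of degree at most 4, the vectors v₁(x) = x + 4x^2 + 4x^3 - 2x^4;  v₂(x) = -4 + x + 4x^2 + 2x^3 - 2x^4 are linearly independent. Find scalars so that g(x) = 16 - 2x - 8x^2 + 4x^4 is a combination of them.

Identify each element with its coordinate vector in ℝ⁵ via {1, x, …, x^4}.
Solve the system with v₁, v₂ as columns and g as the right-hand side.
Row-reducing the augmented matrix gives the unique coefficients (a₁, a₂) = (2, -4).

g = 2v₁ - 4v₂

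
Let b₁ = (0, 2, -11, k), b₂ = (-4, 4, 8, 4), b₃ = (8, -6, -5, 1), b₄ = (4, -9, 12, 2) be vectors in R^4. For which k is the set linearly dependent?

The set is linearly dependent precisely when det[b₁; b₂; b₃; b₄] = 0.
The determinant works out to 380*k + 1596.
This vanishes exactly when k = -21/5.

k = -21/5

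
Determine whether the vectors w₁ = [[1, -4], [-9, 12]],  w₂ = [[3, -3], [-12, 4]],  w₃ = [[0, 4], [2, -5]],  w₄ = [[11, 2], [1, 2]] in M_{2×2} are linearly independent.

Take coordinates with respect to the standard basis {E₁₁, E₁₂, E₂₁, E₂₂}.
Place the vectors as rows of a 4×4 matrix and reduce to echelon form.
The reduction yields 4 nonzero rows, so the rank is 4.
Since rank = 4 (the number of vectors), the set is linearly independent.

linearly independent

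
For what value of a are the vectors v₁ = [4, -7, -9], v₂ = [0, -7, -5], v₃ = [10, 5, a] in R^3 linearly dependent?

The set is linearly dependent precisely when det[v₁; v₂; v₃] = 0.
The determinant works out to -28*a - 180.
Setting this to zero gives a = -45/7.

a = -45/7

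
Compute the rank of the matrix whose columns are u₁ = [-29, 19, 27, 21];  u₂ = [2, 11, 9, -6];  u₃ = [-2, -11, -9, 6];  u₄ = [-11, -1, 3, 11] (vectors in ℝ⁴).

Put the 4×4 matrix [u₁|u₂|u₃|u₄] into echelon form.
Exactly 2 pivots survive; hence the rank is 2.

rank 2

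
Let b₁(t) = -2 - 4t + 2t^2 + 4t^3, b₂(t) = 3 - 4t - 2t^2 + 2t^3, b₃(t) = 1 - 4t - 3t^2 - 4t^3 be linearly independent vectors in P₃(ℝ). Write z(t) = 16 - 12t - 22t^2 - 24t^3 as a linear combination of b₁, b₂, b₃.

z = -3b₁ + 2b₂ + 4b₃

Take coordinate vectors relative to {1, t, …, t^3}.
Write z = α₁b₁ + … + α₃b₃ and equate components.
Row-reducing the augmented matrix gives the unique coefficients (α₁, α₂, α₃) = (-3, 2, 4).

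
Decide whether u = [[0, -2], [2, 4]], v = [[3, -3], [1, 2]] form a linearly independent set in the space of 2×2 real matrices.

Write each element as a coordinate vector in ℝ⁴ using {E₁₁, E₁₂, E₂₁, E₂₂}.
Row-reduce the matrix whose columns are u, v.
The reduction yields 2 nonzero rows, so the rank is 2.
Since rank = 2 (the number of vectors), the set is linearly independent.

linearly independent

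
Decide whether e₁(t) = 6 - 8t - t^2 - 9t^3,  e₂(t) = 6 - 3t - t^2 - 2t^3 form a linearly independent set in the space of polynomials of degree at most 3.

linearly independent

Write each element as a coordinate vector in ℝ⁴ using {1, t, …, t^3}.
Place the vectors as rows of a 2×4 matrix and reduce to echelon form.
The reduction yields 2 nonzero rows, so the rank is 2.
Since rank = 2 (the number of vectors), the set is linearly independent.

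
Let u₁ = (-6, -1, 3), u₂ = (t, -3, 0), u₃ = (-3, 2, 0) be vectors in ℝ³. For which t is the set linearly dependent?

t = 9/2

Place the vectors as rows of a 3×3 matrix; dependence ⇔ determinant zero.
The determinant works out to 6*t - 27.
Solving 6*t - 27 = 0 yields t = 9/2.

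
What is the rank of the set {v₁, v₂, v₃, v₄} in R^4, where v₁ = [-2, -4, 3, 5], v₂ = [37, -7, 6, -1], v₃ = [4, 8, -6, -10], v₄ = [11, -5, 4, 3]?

2

Form the matrix with v₁, v₂, v₃, v₄ as columns and reduce.
The echelon form has 2 nonzero rows, so the rank is 2.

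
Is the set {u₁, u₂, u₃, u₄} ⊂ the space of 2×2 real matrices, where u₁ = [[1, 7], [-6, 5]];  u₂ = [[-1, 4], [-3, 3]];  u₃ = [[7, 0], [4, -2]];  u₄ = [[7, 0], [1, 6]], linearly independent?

Write each element as a coordinate vector in ℝ⁴ using {E₁₁, E₁₂, E₂₁, E₂₂}.
Place the vectors as rows of a 4×4 matrix and reduce to echelon form.
The reduction yields 4 nonzero rows, so the rank is 4.
Since rank = 4 (the number of vectors), the set is linearly independent.

linearly independent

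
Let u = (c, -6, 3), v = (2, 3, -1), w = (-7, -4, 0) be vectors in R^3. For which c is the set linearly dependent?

Place the vectors as rows of a 3×3 matrix; dependence ⇔ determinant zero.
The determinant works out to -4*c - 3.
This vanishes exactly when c = -3/4.

c = -3/4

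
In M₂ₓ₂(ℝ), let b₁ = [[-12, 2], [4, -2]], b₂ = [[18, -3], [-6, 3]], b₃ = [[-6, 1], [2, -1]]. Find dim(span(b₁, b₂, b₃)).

Pass to coordinate vectors with respect to the basis {E₁₁, E₁₂, E₂₁, E₂₂}.
Form the matrix with b₁, b₂, b₃ as columns and reduce.
Exactly 1 pivot survives; hence the rank is 1.

1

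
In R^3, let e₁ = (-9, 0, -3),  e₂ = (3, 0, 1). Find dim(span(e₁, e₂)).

Put the 3×2 matrix [e₁|e₂] into echelon form.
Reduction leaves 1 leading entry, giving rank 1.

1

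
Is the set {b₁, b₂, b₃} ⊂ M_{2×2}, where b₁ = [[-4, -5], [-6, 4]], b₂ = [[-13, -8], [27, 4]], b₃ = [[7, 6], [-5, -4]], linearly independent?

linearly dependent

Take coordinates with respect to the standard basis {E₁₁, E₁₂, E₂₁, E₂₂}.
Row-reduce the matrix whose columns are b₁, b₂, b₃.
The reduction yields 2 nonzero rows, so the rank is 2.
Since rank 2 < 3, the set is linearly dependent.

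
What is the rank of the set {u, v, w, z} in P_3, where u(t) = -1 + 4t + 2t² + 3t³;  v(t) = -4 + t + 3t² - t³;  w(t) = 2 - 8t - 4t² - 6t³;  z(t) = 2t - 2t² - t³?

rank 3

Pass to coordinate vectors with respect to the basis {1, t, …, t³}.
Form the matrix with u, v, w, z as columns and reduce.
The echelon form has 3 nonzero rows, so the rank is 3.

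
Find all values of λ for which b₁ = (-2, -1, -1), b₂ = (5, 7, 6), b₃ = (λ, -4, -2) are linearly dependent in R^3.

λ = 10

Place the vectors as rows of a 3×3 matrix; dependence ⇔ determinant zero.
Cofactor expansion gives det = λ - 10.
This vanishes exactly when λ = 10.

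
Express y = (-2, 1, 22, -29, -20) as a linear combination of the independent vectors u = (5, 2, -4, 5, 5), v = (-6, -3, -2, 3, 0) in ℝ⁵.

y = -4u - 3v

Write y = α₁u + α₂v and equate components.
The system has the unique solution (α₁, α₂) = (-4, -3).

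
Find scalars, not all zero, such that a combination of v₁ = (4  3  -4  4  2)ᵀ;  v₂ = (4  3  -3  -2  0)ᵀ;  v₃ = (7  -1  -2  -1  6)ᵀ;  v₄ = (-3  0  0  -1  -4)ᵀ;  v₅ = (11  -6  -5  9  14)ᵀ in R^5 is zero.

Solve the homogeneous system with v₁, v₂, v₃, v₄, v₅ as columns by row-reducing the coefficient matrix.
One solution (up to scaling) is (2, -3, 3, 2, -1).

2v₁ - 3v₂ + 3v₃ + 2v₄ - v₅ = 0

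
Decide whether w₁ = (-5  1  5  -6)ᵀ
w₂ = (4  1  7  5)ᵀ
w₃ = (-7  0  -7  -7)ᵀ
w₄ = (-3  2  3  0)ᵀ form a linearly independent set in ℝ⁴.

linearly independent

Place the vectors as rows of a 4×4 matrix and reduce to echelon form.
The reduction yields 4 nonzero rows, so the rank is 4.
Since rank = 4 (the number of vectors), the set is linearly independent.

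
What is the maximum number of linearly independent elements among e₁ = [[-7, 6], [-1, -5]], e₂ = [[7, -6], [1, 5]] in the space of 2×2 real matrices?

1

Represent each element by its coordinate vector in ℝ⁴.
Row-reduce the 2×4 matrix with these as rows.
The echelon form has 1 nonzero row, so the rank is 1.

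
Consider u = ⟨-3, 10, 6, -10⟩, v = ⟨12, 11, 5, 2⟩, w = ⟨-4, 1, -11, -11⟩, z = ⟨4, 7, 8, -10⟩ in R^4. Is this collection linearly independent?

linearly independent

Row-reduce the matrix whose columns are u, v, w, z.
The reduction yields 4 nonzero rows, so the rank is 4.
Since rank = 4 (the number of vectors), the set is linearly independent.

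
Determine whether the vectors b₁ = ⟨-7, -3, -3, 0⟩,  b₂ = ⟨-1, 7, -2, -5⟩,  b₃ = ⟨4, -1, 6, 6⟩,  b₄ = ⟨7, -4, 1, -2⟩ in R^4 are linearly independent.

linearly independent

Form the 4×4 matrix with these as columns; its determinant is 540.
A nonzero determinant means the columns are linearly independent.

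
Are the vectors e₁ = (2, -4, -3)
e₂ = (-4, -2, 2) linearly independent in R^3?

Row-reduce the matrix whose columns are e₁, e₂.
The reduction yields 2 nonzero rows, so the rank is 2.
Since rank = 2 (the number of vectors), the set is linearly independent.

linearly independent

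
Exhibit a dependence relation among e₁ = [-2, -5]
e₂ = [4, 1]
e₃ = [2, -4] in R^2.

e₁ + e₂ - e₃ = 0

Row-reduce the matrix with e₁, e₂, e₃ as columns; the null space gives the coefficients.
The free variable yields coefficients (1, 1, -1) (any nonzero multiple also works).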